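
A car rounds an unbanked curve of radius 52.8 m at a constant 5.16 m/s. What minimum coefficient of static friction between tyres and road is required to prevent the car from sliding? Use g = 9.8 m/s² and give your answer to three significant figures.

0.0515

Friction provides the centripetal force: μ_s m g = m v²/r, so μ_s = v²/(g r) = (5.160)²/(9.8 × 52.8) = 26.63/517.4 = 0.05146.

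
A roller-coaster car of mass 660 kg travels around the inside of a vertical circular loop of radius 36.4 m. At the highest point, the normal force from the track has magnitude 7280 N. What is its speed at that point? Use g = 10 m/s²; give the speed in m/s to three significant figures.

27.7 m/s

At the top, N + mg = mv²/r, so v = √(r(N/m + g)) = √(36.4 × (7280/660 + 10.0)) = √(36.4 × 21.03) = √765.5 = 27.67 m/s.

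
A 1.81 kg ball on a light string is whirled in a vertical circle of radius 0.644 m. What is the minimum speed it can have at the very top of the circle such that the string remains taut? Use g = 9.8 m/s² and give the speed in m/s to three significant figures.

At the top, both weight mg and T point toward the centre: T + mg = mv²/r.
At minimum speed T → 0, so mg = mv_min²/r ⇒ v_min = √(g r) = √(9.8 × 0.644) = 2.512 m/s.

2.51 m/s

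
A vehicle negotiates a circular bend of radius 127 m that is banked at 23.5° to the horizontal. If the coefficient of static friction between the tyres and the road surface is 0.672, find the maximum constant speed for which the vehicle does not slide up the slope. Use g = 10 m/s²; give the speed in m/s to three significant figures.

44.6 m/s

At the maximum speed, friction acts down the slope at its limiting value f = μN. Radially (horizontal, toward centre): N sinθ + μN cosθ = mv²/r. Vertically: N cosθ − μN sinθ = mg.
Dividing: v² = r g (sinθ + μcosθ)/(cosθ − μsinθ).
sinθ + μcosθ = 0.3987 + 0.672×0.9171 = 1.015; cosθ − μsinθ = 0.9171 − 0.672×0.3987 = 0.6491.
v² = 127 × 10.0 × 1.015/0.6491 = 1986 m²/s², so v = 44.56 m/s.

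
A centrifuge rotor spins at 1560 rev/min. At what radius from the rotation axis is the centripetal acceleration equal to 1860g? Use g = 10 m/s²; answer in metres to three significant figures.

0.697 m

ω = 1560 rev/min × 2π/60 = 163.4 rad/s.
a_c = ω²r = 1860g ⇒ r = 1860 × 10.0 / (163.4)² = 18600/26690 = 0.6970 m.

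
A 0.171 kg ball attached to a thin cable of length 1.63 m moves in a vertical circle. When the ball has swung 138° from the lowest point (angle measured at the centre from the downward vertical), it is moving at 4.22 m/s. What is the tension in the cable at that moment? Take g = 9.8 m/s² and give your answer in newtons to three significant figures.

Take the radial direction toward the centre of the circle as positive. The component of the weight along the string toward the centre is −mg cos φ (φ measured from the bottom), so Newton's second law along the string gives T − mg cos φ = m v²/r.
cos 138° = -0.7431, so T = m(v²/r + g cos φ) = 0.171 × ((4.22)²/1.63 + 9.8 × -0.7431) = 0.171 × (10.93 + (-7.283)) = 0.171 × 3.643 = 0.6229 N.

0.623 N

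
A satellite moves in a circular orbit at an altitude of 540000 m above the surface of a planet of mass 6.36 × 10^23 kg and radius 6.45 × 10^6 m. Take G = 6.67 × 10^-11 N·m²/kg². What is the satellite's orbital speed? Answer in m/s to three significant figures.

Orbital radius r = R + h = 6.45 × 10^6 + 540000 = 6.990 × 10^6 m.
Gravity supplies the centripetal force: G M m / r² = m v² / r, so v = √(GM/r).
v = √(6.67 × 10^-11 × 6.36 × 10^23 / 6.990 × 10^6) = √(6.069 × 10^6) = 2464 m/s.

2460 m/s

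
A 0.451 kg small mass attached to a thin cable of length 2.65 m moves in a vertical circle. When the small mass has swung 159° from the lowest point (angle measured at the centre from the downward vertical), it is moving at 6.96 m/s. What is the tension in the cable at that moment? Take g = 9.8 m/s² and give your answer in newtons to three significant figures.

Take the radial direction toward the centre of the circle as positive. The component of the weight along the string toward the centre is −mg cos φ (φ measured from the bottom), so Newton's second law along the string gives T − mg cos φ = m v²/r.
cos 159° = -0.9336, so T = m(v²/r + g cos φ) = 0.451 × ((6.96)²/2.65 + 9.8 × -0.9336) = 0.451 × (18.28 + (-9.149)) = 0.451 × 9.131 = 4.118 N.

4.12 N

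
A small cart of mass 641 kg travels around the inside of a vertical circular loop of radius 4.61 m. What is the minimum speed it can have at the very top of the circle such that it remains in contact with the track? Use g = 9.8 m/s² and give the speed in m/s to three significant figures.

6.72 m/s

At the highest point the centre is directly below, so both the weight and N act inward: N + mg = mv²/r.
At minimum speed N → 0, so mg = mv_min²/r ⇒ v_min = √(g r) = √(9.8 × 4.61) = 6.721 m/s.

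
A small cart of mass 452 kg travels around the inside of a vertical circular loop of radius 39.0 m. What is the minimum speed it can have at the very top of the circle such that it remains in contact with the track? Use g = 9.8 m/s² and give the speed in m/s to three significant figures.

19.5 m/s

At the top, both weight mg and N point toward the centre: N + mg = mv²/r.
At minimum speed N → 0, so mg = mv_min²/r ⇒ v_min = √(g r) = √(9.8 × 39.0) = 19.55 m/s.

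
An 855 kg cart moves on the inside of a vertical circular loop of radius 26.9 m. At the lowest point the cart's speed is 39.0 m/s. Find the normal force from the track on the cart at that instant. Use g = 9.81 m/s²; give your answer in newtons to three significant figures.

At the lowest point, N points up (toward the centre) and the weight mg points down (away from the centre), so the net inward force is N − mg = mv²/r.
N = m(v²/r + g) = 855 × ((39.0)²/26.9 + 9.81) = 855 × (56.54 + 9.81) = 855 × 66.35 = 56730 N.

56700 N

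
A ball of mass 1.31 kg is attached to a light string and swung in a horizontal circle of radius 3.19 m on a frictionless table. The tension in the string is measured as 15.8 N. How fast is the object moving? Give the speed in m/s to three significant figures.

6.20 m/s

T = m v²/r ⇒ v = √(T r / m) = √(15.8 × 3.19 / 1.31) = √38.47 = 6.203 m/s.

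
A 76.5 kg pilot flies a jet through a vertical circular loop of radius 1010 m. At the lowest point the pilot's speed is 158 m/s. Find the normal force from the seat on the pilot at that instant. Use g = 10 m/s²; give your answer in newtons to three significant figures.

2660 N

At the lowest point, N points up (toward the centre) and the weight mg points down (away from the centre), so the net inward force is N − mg = mv²/r.
N = m(v²/r + g) = 76.5 × ((158)²/1010 + 10.0) = 76.5 × (24.72 + 10.0) = 76.5 × 34.72 = 2656 N.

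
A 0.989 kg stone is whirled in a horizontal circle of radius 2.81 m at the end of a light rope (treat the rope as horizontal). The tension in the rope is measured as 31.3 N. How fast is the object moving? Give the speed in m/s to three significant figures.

9.43 m/s

T = m v²/r ⇒ v = √(T r / m) = √(31.3 × 2.81 / 0.989) = √88.93 = 9.430 m/s.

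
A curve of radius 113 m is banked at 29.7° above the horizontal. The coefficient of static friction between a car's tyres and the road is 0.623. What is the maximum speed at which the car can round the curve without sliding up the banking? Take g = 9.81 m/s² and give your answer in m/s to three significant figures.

45.3 m/s

At the maximum speed, friction acts down the slope at its limiting value f = μN. Radially (horizontal, toward centre): N sinθ + μN cosθ = mv²/r. Vertically: N cosθ − μN sinθ = mg.
Dividing: v² = r g (sinθ + μcosθ)/(cosθ − μsinθ).
sinθ + μcosθ = 0.4955 + 0.623×0.8686 = 1.037; cosθ − μsinθ = 0.8686 − 0.623×0.4955 = 0.5600.
v² = 113 × 9.81 × 1.037/0.5600 = 2052 m²/s², so v = 45.30 m/s.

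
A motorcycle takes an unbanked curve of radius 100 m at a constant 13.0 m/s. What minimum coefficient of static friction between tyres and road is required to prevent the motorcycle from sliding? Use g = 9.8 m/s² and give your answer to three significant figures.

0.172

Friction provides the centripetal force: μ_s m g = m v²/r, so μ_s = v²/(g r) = (13.00)²/(9.8 × 100) = 169.0/980.0 = 0.1724.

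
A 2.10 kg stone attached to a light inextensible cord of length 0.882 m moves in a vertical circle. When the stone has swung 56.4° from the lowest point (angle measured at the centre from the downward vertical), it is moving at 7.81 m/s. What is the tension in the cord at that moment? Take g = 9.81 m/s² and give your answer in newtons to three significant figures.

157 N

Take the radial direction toward the centre of the circle as positive. The component of the weight along the string toward the centre is −mg cos φ (φ measured from the bottom), so Newton's second law along the string gives T − mg cos φ = m v²/r.
cos 56.4° = 0.5534, so T = m(v²/r + g cos φ) = 2.10 × ((7.81)²/0.882 + 9.81 × 0.5534) = 2.10 × (69.16 + (5.429)) = 2.10 × 74.59 = 156.6 N.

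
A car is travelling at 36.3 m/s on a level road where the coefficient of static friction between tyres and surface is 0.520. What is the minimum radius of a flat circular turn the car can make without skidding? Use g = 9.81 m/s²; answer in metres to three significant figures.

258 m

At the limit, μ_s m g = m v²/r, so r_min = v²/(μ_s g) = (36.3)²/(0.520 × 9.81) = 1318/5.101 = 258.3 m.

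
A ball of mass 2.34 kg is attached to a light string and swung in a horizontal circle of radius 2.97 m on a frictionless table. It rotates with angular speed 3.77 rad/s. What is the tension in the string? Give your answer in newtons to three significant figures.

98.8 N

v = ωr = 3.77 × 2.97 = 11.20 m/s.
The tension is the only horizontal force, so it supplies the full centripetal force: T = m v²/r = 2.34 × (11.20)²/2.97 = 2.34 × 125.4/2.97 = 98.78 N.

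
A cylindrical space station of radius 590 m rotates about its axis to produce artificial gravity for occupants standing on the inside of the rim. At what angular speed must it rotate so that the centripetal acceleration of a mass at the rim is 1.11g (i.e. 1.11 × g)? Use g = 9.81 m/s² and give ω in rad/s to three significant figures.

Centripetal acceleration a_c = ω²r. Setting ω²r = 1.11g:
ω = √(1.11g / r) = √(1.11 × 9.81 / 590) = √0.01846 = 0.1359 rad/s.

0.136 rad/s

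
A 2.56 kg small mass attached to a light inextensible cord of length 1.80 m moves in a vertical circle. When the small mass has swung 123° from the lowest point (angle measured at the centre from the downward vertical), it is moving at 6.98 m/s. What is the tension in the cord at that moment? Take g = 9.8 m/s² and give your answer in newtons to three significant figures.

Take the radial direction toward the centre of the circle as positive. The component of the weight along the string toward the centre is −mg cos φ (φ measured from the bottom), so Newton's second law along the string gives T − mg cos φ = m v²/r.
cos 123° = -0.5446, so T = m(v²/r + g cos φ) = 2.56 × ((6.98)²/1.80 + 9.8 × -0.5446) = 2.56 × (27.07 + (-5.337)) = 2.56 × 21.73 = 55.63 N.

55.6 N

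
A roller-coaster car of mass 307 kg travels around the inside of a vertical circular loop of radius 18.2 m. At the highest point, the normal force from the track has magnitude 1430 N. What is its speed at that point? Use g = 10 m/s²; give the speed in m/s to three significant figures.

16.3 m/s

At the top, N + mg = mv²/r, so v = √(r(N/m + g)) = √(18.2 × (1430/307 + 10.0)) = √(18.2 × 14.66) = √266.8 = 16.33 m/s.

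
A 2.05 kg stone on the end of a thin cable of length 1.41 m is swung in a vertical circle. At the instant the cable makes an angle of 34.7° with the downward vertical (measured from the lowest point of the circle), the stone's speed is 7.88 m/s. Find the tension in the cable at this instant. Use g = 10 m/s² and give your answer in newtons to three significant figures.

Take the radial direction toward the centre of the circle as positive. The component of the weight along the string toward the centre is −mg cos φ (φ measured from the bottom), so Newton's second law along the string gives T − mg cos φ = m v²/r.
cos 34.7° = 0.8221, so T = m(v²/r + g cos φ) = 2.05 × ((7.88)²/1.41 + 10.0 × 0.8221) = 2.05 × (44.04 + (8.221)) = 2.05 × 52.26 = 107.1 N.

107 N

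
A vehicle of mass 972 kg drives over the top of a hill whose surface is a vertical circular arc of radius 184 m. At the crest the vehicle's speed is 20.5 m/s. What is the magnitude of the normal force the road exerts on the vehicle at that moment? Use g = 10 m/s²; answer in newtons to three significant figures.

7500 N

At the crest the centripetal acceleration points downward (toward the centre of the arc), so mg − N = mv²/r.
N = m(g − v²/r) = 972 × (10.0 − (20.5)²/184) = 972 × (10.0 − 2.284) = 972 × 7.716 = 7500 N.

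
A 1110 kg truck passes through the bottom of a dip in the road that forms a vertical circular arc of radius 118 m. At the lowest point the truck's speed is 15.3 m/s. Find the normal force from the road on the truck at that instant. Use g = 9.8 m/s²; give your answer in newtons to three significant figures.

At the lowest point, N points up (toward the centre) and the weight mg points down (away from the centre), so the net inward force is N − mg = mv²/r.
N = m(v²/r + g) = 1110 × ((15.3)²/118 + 9.8) = 1110 × (1.984 + 9.8) = 1110 × 11.78 = 13080 N.

13100 N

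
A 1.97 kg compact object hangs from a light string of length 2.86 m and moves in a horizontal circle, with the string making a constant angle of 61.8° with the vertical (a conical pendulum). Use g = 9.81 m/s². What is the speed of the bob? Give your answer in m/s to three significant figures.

6.79 m/s

The radius of the circle is r = L sinθ = 2.86 × sin 61.8° = 2.521 m.
Horizontally T sinθ = mv²/r and vertically T cosθ = mg, so tanθ = v²/(rg).
v = √(r g tanθ) = √(2.521 × 9.81 × 1.865) = √46.11 = 6.791 m/s.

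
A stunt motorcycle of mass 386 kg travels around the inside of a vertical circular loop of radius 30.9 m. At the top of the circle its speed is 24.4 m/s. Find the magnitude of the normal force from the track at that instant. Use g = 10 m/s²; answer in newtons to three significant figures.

3580 N

At the top, both N and the weight mg point inward (toward the centre), so N + mg = mv²/r.
N = m(v²/r − g) = 386 × ((24.4)²/30.9 − 10.0) = 386 × (19.27 − 10.0) = 386 × 9.267 = 3577 N.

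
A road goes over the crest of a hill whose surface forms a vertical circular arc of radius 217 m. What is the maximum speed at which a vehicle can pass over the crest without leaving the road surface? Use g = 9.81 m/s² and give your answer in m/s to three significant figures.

At the crest the centre of the circle is below the vehicle, so the net downward (centripetal) force is mg − N = mv²/r.
The vehicle leaves the road when N → 0, giving v_max = √(g r) = √(9.81 × 217) = 46.14 m/s.

46.1 m/s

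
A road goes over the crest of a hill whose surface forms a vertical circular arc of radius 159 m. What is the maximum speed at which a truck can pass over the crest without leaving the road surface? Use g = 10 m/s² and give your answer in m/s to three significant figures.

39.9 m/s

At the crest the centre of the circle is below the truck, so the net downward (centripetal) force is mg − N = mv²/r.
The truck leaves the road when N → 0, giving v_max = √(g r) = √(10.0 × 159) = 39.87 m/s.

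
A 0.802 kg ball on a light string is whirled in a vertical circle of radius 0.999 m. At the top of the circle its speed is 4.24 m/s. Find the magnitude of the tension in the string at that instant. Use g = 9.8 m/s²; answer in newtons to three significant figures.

At the top, both T and the weight mg point inward (toward the centre), so T + mg = mv²/r.
T = m(v²/r − g) = 0.802 × ((4.24)²/0.999 − 9.8) = 0.802 × (18.00 − 9.8) = 0.802 × 8.196 = 6.573 N.

6.57 N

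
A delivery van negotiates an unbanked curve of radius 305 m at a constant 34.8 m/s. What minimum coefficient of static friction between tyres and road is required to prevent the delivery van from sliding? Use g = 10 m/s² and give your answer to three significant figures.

Friction provides the centripetal force: μ_s m g = m v²/r, so μ_s = v²/(g r) = (34.80)²/(10.0 × 305) = 1211/3050 = 0.3971.

0.397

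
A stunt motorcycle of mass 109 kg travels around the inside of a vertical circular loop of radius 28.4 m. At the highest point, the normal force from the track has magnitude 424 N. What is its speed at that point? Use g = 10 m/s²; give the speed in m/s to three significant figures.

At the top, N + mg = mv²/r, so v = √(r(N/m + g)) = √(28.4 × (424/109 + 10.0)) = √(28.4 × 13.89) = √394.5 = 19.86 m/s.

19.9 m/s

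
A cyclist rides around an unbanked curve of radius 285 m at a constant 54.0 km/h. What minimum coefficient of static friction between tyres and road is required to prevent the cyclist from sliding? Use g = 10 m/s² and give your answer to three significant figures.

0.0789

v = 54.0/3.6 = 15.00 m/s.
Friction provides the centripetal force: μ_s m g = m v²/r, so μ_s = v²/(g r) = (15.00)²/(10.0 × 285) = 225.0/2850 = 0.07895.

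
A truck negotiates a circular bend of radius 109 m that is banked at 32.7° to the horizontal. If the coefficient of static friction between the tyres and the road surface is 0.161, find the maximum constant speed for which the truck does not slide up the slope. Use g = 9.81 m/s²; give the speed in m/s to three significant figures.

30.9 m/s

At the maximum speed, friction acts down the slope at its limiting value f = μN. Radially (horizontal, toward centre): N sinθ + μN cosθ = mv²/r. Vertically: N cosθ − μN sinθ = mg.
Dividing: v² = r g (sinθ + μcosθ)/(cosθ − μsinθ).
sinθ + μcosθ = 0.5402 + 0.161×0.8415 = 0.6757; cosθ − μsinθ = 0.8415 − 0.161×0.5402 = 0.7545.
v² = 109 × 9.81 × 0.6757/0.7545 = 957.6 m²/s², so v = 30.95 m/s.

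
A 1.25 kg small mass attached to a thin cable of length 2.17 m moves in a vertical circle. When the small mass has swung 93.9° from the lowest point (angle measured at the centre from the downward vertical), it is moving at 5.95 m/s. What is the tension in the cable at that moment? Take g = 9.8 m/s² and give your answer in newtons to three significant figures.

19.6 N

Take the radial direction toward the centre of the circle as positive. The component of the weight along the string toward the centre is −mg cos φ (φ measured from the bottom), so Newton's second law along the string gives T − mg cos φ = m v²/r.
cos 93.9° = -0.06802, so T = m(v²/r + g cos φ) = 1.25 × ((5.95)²/2.17 + 9.8 × -0.06802) = 1.25 × (16.31 + (-0.6665)) = 1.25 × 15.65 = 19.56 N.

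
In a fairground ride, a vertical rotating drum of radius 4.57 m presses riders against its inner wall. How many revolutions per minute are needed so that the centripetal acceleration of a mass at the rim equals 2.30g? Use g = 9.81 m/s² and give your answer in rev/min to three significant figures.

21.2 rev/min

Require ω²r = 2.30g, so ω = √(2.30 × 9.81/4.57) = 2.222 rad/s.
In rev/min: ω × 60/(2π) = 2.222 × 60/(2π) = 21.22 rev/min.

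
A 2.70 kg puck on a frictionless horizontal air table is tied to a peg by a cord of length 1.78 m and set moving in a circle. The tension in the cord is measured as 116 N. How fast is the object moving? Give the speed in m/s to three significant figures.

T = m v²/r ⇒ v = √(T r / m) = √(116 × 1.78 / 2.70) = √76.47 = 8.745 m/s.

8.74 m/s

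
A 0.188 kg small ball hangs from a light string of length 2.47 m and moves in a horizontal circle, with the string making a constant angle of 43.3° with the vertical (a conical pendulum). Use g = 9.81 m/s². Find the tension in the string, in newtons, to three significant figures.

Vertically the bob has no acceleration, so T cosθ = mg.
T = mg/cosθ = 0.188 × 9.81 / cos 43.3° = 1.844/0.7278 = 2.534 N.

2.53 N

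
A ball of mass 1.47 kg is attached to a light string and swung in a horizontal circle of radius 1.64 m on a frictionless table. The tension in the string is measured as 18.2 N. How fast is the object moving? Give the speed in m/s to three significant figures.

4.51 m/s

T = m v²/r ⇒ v = √(T r / m) = √(18.2 × 1.64 / 1.47) = √20.30 = 4.506 m/s.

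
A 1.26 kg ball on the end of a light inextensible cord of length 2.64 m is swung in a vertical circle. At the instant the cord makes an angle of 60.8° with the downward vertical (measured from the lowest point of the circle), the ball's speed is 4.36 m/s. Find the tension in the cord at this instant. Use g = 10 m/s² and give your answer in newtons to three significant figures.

15.2 N

Take the radial direction toward the centre of the circle as positive. The component of the weight along the string toward the centre is −mg cos φ (φ measured from the bottom), so Newton's second law along the string gives T − mg cos φ = m v²/r.
cos 60.8° = 0.4879, so T = m(v²/r + g cos φ) = 1.26 × ((4.36)²/2.64 + 10.0 × 0.4879) = 1.26 × (7.201 + (4.879)) = 1.26 × 12.08 = 15.22 N.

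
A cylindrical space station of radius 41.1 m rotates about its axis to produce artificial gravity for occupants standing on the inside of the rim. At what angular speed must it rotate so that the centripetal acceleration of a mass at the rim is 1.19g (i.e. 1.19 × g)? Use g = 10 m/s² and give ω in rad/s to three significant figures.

0.538 rad/s

Centripetal acceleration a_c = ω²r. Setting ω²r = 1.19g:
ω = √(1.19g / r) = √(1.19 × 10.0 / 41.1) = √0.2895 = 0.5381 rad/s.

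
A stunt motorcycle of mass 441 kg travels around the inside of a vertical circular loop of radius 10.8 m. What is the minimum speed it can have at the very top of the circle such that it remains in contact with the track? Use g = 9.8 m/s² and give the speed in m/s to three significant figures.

At the highest point the centre is directly below, so both the weight and N act inward: N + mg = mv²/r.
At minimum speed N → 0, so mg = mv_min²/r ⇒ v_min = √(g r) = √(9.8 × 10.8) = 10.29 m/s.

10.3 m/s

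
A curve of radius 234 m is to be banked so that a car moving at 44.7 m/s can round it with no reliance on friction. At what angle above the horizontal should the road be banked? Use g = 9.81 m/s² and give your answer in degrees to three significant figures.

For a frictionless banked turn: horizontally N sinθ = mv²/r and vertically N cosθ = mg.
Dividing: tanθ = v²/(r g) = (44.7)²/(234 × 9.81) = 1998/2296 = 0.8704.
θ = arctan(0.8704) = 41.04°.

41.0°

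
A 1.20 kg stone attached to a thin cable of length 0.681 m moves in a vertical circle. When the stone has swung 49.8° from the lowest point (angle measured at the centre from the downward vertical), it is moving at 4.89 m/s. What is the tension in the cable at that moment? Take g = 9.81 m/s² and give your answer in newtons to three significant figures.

Take the radial direction toward the centre of the circle as positive. The component of the weight along the string toward the centre is −mg cos φ (φ measured from the bottom), so Newton's second law along the string gives T − mg cos φ = m v²/r.
cos 49.8° = 0.6455, so T = m(v²/r + g cos φ) = 1.20 × ((4.89)²/0.681 + 9.81 × 0.6455) = 1.20 × (35.11 + (6.332)) = 1.20 × 41.45 = 49.73 N.

49.7 N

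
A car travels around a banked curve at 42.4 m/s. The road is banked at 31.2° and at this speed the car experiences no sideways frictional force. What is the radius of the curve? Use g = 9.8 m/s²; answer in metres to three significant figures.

303 m

Frictionless banking: tanθ = v²/(rg), so r = v²/(g tanθ).
r = (42.4)²/(9.8 × tan 31.2°) = 1798/(9.8 × 0.6056) = 1798/5.935 = 302.9 m.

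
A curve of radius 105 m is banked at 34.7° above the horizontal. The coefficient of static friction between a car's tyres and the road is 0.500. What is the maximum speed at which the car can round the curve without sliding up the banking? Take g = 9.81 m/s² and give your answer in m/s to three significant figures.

At the maximum speed, friction acts down the slope at its limiting value f = μN. Radially (horizontal, toward centre): N sinθ + μN cosθ = mv²/r. Vertically: N cosθ − μN sinθ = mg.
Dividing: v² = r g (sinθ + μcosθ)/(cosθ − μsinθ).
sinθ + μcosθ = 0.5693 + 0.500×0.8221 = 0.9804; cosθ − μsinθ = 0.8221 − 0.500×0.5693 = 0.5375.
v² = 105 × 9.81 × 0.9804/0.5375 = 1879 m²/s², so v = 43.34 m/s.

43.3 m/s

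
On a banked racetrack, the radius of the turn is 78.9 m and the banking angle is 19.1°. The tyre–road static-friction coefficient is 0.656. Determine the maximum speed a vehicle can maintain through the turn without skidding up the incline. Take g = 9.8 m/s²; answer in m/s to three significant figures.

At the maximum speed, friction acts down the slope at its limiting value f = μN. Radially (horizontal, toward centre): N sinθ + μN cosθ = mv²/r. Vertically: N cosθ − μN sinθ = mg.
Dividing: v² = r g (sinθ + μcosθ)/(cosθ − μsinθ).
sinθ + μcosθ = 0.3272 + 0.656×0.9449 = 0.9471; cosθ − μsinθ = 0.9449 − 0.656×0.3272 = 0.7303.
v² = 78.9 × 9.8 × 0.9471/0.7303 = 1003 m²/s², so v = 31.67 m/s.

31.7 m/s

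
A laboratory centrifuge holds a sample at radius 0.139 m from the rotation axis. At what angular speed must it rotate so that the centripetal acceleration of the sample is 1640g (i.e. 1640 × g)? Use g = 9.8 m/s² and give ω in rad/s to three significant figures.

Centripetal acceleration a_c = ω²r. Setting ω²r = 1640g:
ω = √(1640g / r) = √(1640 × 9.8 / 0.139) = √115600 = 340.0 rad/s.

340 rad/s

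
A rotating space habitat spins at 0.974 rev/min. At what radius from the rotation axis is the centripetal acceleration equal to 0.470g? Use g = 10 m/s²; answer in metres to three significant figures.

ω = 0.974 rev/min × 2π/60 = 0.1020 rad/s.
a_c = ω²r = 0.470g ⇒ r = 0.470 × 10.0 / (0.1020)² = 4.700/0.01040 = 451.8 m.

452 m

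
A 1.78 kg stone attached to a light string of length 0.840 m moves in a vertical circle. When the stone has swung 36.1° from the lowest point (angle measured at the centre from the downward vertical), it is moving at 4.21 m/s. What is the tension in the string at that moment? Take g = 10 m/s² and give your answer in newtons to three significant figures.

51.9 N

Take the radial direction toward the centre of the circle as positive. The component of the weight along the string toward the centre is −mg cos φ (φ measured from the bottom), so Newton's second law along the string gives T − mg cos φ = m v²/r.
cos 36.1° = 0.8080, so T = m(v²/r + g cos φ) = 1.78 × ((4.21)²/0.840 + 10.0 × 0.8080) = 1.78 × (21.10 + (8.080)) = 1.78 × 29.18 = 51.94 N.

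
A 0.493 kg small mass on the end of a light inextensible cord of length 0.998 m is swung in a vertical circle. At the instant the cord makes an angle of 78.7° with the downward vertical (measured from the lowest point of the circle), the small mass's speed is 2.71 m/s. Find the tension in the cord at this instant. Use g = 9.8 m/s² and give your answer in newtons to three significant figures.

Take the radial direction toward the centre of the circle as positive. The component of the weight along the string toward the centre is −mg cos φ (φ measured from the bottom), so Newton's second law along the string gives T − mg cos φ = m v²/r.
cos 78.7° = 0.1959, so T = m(v²/r + g cos φ) = 0.493 × ((2.71)²/0.998 + 9.8 × 0.1959) = 0.493 × (7.359 + (1.920)) = 0.493 × 9.279 = 4.575 N.

4.57 N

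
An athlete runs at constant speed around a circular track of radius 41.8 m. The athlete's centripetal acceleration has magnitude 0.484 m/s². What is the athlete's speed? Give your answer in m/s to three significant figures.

a_c = v²/r ⇒ v = √(a_c · r) = √(0.484 × 41.8) = √20.23 = 4.498 m/s.

4.50 m/s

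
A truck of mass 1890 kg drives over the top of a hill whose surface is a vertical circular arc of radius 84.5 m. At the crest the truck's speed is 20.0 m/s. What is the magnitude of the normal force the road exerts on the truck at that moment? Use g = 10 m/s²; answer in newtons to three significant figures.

9950 N

At the crest the centripetal acceleration points downward (toward the centre of the arc), so mg − N = mv²/r.
N = m(g − v²/r) = 1890 × (10.0 − (20.0)²/84.5) = 1890 × (10.0 − 4.734) = 1890 × 5.266 = 9953 N.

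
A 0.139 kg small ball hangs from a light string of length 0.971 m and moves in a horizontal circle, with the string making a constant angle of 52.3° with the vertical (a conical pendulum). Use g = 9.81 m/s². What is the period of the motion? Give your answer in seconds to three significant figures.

1.55 s

r = L sinθ = 0.7683 m. From T sinθ = mω²r and T cosθ = mg: tanθ = ω²r/g, so ω² = g tanθ / r = g/(L cosθ).
ω = √(g/(L cosθ)) = √(9.81/(0.971 × 0.6115)) = √16.52 = 4.065 rad/s.
Period = 2π/ω = 1.546 s.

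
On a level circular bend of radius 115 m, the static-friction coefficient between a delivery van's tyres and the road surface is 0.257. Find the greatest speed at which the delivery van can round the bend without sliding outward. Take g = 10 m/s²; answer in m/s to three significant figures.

Friction provides the centripetal force on a flat curve. At maximum speed it is at its limiting value: μ_s m g = m v²/r.
Mass cancels: v_max = √(μ_s g r) = √(0.257 × 10.0 × 115) = √295.6 = 17.19 m/s.

17.2 m/s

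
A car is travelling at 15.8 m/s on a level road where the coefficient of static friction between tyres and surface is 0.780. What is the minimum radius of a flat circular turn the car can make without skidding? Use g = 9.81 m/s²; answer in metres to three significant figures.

32.6 m

At the limit, μ_s m g = m v²/r, so r_min = v²/(μ_s g) = (15.8)²/(0.780 × 9.81) = 249.6/7.652 = 32.63 m.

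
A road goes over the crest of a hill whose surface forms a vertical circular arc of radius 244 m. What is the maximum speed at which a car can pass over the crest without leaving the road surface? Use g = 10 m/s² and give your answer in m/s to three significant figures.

49.4 m/s

At the crest the centre of the circle is below the car, so the net downward (centripetal) force is mg − N = mv²/r.
The car leaves the road when N → 0, giving v_max = √(g r) = √(10.0 × 244) = 49.40 m/s.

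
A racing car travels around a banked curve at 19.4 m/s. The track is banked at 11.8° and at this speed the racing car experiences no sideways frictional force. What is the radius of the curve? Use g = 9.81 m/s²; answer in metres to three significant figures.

Frictionless banking: tanθ = v²/(rg), so r = v²/(g tanθ).
r = (19.4)²/(9.81 × tan 11.8°) = 376.4/(9.81 × 0.2089) = 376.4/2.049 = 183.6 m.

184 m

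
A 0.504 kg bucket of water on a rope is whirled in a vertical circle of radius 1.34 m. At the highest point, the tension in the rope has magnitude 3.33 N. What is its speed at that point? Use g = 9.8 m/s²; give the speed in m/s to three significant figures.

4.69 m/s

At the top, T + mg = mv²/r, so v = √(r(T/m + g)) = √(1.34 × (3.33/0.504 + 9.8)) = √(1.34 × 16.41) = √21.99 = 4.689 m/s.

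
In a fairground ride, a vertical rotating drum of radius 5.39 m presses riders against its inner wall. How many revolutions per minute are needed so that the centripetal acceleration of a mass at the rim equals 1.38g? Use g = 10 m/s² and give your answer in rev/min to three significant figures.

15.3 rev/min

Require ω²r = 1.38g, so ω = √(1.38 × 10.0/5.39) = 1.600 rad/s.
In rev/min: ω × 60/(2π) = 1.600 × 60/(2π) = 15.28 rev/min.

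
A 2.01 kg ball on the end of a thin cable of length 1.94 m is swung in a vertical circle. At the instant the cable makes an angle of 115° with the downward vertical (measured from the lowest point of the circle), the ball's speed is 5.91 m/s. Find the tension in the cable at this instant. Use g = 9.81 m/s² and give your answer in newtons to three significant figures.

Take the radial direction toward the centre of the circle as positive. The component of the weight along the string toward the centre is −mg cos φ (φ measured from the bottom), so Newton's second law along the string gives T − mg cos φ = m v²/r.
cos 115° = -0.4226, so T = m(v²/r + g cos φ) = 2.01 × ((5.91)²/1.94 + 9.81 × -0.4226) = 2.01 × (18.00 + (-4.146)) = 2.01 × 13.86 = 27.86 N.

27.9 N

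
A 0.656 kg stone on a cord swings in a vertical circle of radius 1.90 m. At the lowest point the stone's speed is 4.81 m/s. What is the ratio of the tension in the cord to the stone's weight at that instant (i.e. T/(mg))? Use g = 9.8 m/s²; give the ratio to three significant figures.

At the bottom, T − mg = mv²/r, so T = m(v²/r + g) and T/(mg) = v²/(rg) + 1 = (4.81)²/(1.90 × 9.8) + 1 = 1.243 + 1 = 2.243.

2.24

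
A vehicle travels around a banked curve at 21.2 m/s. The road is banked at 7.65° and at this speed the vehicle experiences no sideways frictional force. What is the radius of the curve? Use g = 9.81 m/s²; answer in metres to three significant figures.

341 m

Frictionless banking: tanθ = v²/(rg), so r = v²/(g tanθ).
r = (21.2)²/(9.81 × tan 7.65°) = 449.4/(9.81 × 0.1343) = 449.4/1.318 = 341.1 m.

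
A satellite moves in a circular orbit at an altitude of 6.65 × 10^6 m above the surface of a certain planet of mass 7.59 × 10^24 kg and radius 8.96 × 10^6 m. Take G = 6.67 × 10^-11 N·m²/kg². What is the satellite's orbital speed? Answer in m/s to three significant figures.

5690 m/s

Orbital radius r = R + h = 8.96 × 10^6 + 6.65 × 10^6 = 1.561 × 10^7 m.
Gravity supplies the centripetal force: G M m / r² = m v² / r, so v = √(GM/r).
v = √(6.67 × 10^-11 × 7.59 × 10^24 / 1.561 × 10^7) = √(3.243 × 10^7) = 5695 m/s.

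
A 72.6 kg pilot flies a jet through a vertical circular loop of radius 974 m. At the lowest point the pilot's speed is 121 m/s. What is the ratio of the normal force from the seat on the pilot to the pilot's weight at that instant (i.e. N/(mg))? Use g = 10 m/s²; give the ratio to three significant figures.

2.50

At the bottom, N − mg = mv²/r, so N = m(v²/r + g) and N/(mg) = v²/(rg) + 1 = (121)²/(974 × 10.0) + 1 = 1.503 + 1 = 2.503.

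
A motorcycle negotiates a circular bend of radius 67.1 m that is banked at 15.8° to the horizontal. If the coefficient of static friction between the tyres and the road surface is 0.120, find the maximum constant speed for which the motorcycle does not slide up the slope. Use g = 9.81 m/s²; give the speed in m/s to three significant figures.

At the maximum speed, friction acts down the slope at its limiting value f = μN. Radially (horizontal, toward centre): N sinθ + μN cosθ = mv²/r. Vertically: N cosθ − μN sinθ = mg.
Dividing: v² = r g (sinθ + μcosθ)/(cosθ − μsinθ).
sinθ + μcosθ = 0.2723 + 0.120×0.9622 = 0.3877; cosθ − μsinθ = 0.9622 − 0.120×0.2723 = 0.9295.
v² = 67.1 × 9.81 × 0.3877/0.9295 = 274.6 m²/s², so v = 16.57 m/s.

16.6 m/s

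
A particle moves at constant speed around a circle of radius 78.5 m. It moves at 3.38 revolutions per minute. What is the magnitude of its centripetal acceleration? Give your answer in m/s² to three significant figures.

ω = 3.38 rev/min × 2π/60 = 0.3540 rad/s, so v = ωr = 0.3540 × 78.5 = 27.79 m/s.
a_c = v²/r = (27.79)²/78.5 = 772.0/78.5 = 9.835 m/s².

9.83 m/s²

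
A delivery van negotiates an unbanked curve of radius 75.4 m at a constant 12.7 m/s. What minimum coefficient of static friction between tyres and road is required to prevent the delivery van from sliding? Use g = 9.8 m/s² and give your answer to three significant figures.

0.218

Friction provides the centripetal force: μ_s m g = m v²/r, so μ_s = v²/(g r) = (12.70)²/(9.8 × 75.4) = 161.3/738.9 = 0.2183.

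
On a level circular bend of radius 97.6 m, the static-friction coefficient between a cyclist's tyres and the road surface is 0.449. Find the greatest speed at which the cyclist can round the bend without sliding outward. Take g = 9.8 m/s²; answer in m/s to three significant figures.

20.7 m/s

On a flat curve, static friction is the only horizontal force, so it must supply the full centripetal force: μ_s m g = m v²/r.
Mass cancels: v_max = √(μ_s g r) = √(0.449 × 9.8 × 97.6) = √429.5 = 20.72 m/s.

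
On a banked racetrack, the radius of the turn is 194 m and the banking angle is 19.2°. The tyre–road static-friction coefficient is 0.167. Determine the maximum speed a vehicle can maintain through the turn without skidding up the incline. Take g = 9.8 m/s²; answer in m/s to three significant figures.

At the maximum speed, friction acts down the slope at its limiting value f = μN. Radially (horizontal, toward centre): N sinθ + μN cosθ = mv²/r. Vertically: N cosθ − μN sinθ = mg.
Dividing: v² = r g (sinθ + μcosθ)/(cosθ − μsinθ).
sinθ + μcosθ = 0.3289 + 0.167×0.9444 = 0.4866; cosθ − μsinθ = 0.9444 − 0.167×0.3289 = 0.8895.
v² = 194 × 9.8 × 0.4866/0.8895 = 1040 m²/s², so v = 32.25 m/s.

32.2 m/s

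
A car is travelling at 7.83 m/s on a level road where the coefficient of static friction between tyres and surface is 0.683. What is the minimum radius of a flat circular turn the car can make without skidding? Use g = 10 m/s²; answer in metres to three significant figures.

At the limit, μ_s m g = m v²/r, so r_min = v²/(μ_s g) = (7.83)²/(0.683 × 10.0) = 61.31/6.830 = 8.976 m.

8.98 m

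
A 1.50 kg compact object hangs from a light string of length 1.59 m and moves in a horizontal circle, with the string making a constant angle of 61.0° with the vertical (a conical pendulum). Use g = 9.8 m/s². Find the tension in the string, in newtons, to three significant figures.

30.3 N

Vertically the bob has no acceleration, so T cosθ = mg.
T = mg/cosθ = 1.50 × 9.8 / cos 61.0° = 14.70/0.4848 = 30.32 N.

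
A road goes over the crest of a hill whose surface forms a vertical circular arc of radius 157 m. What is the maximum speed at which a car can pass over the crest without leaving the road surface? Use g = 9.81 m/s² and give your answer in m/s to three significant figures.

39.2 m/s

At the crest the centre of the circle is below the car, so the net downward (centripetal) force is mg − N = mv²/r.
The car leaves the road when N → 0, giving v_max = √(g r) = √(9.81 × 157) = 39.24 m/s.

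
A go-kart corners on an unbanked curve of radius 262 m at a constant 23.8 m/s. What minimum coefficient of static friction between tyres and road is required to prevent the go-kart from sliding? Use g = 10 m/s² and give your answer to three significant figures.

0.216

Friction provides the centripetal force: μ_s m g = m v²/r, so μ_s = v²/(g r) = (23.80)²/(10.0 × 262) = 566.4/2620 = 0.2162.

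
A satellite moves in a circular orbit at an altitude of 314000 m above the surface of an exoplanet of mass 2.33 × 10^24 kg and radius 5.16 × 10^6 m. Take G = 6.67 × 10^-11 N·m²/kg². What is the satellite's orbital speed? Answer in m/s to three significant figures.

5330 m/s

Orbital radius r = R + h = 5.16 × 10^6 + 314000 = 5.474 × 10^6 m.
Gravity supplies the centripetal force: G M m / r² = m v² / r, so v = √(GM/r).
v = √(6.67 × 10^-11 × 2.33 × 10^24 / 5.474 × 10^6) = √(2.839 × 10^7) = 5328 m/s.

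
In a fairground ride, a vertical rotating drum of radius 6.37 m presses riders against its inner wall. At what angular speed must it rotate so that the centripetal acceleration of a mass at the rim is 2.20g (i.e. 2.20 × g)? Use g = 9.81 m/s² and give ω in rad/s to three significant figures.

1.84 rad/s

Centripetal acceleration a_c = ω²r. Setting ω²r = 2.20g:
ω = √(2.20g / r) = √(2.20 × 9.81 / 6.37) = √3.388 = 1.841 rad/s.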